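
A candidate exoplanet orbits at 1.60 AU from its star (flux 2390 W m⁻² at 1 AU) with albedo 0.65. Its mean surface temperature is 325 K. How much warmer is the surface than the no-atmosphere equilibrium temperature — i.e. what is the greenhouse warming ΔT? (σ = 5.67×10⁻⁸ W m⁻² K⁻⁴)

S = 2390/1.60² = 933.6 W m⁻².
T_eq = [S(1−A)/(4σ)]^(1/4) = [933.6×0.35/(4×5.67×10⁻⁸)]^(1/4) = 194.8 K.
ΔT = T_surf − T_eq = 325 − 194.8.

ΔT ≈ 130.2 K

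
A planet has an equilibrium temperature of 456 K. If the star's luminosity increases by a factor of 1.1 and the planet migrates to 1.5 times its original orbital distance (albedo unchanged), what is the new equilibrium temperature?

T_eq ≈ 381 K

T_eq ∝ L^(1/4) · d^(−1/2).
T′ = 456 × 1.1^(1/4) / 1.5^(1/2) = 381 K.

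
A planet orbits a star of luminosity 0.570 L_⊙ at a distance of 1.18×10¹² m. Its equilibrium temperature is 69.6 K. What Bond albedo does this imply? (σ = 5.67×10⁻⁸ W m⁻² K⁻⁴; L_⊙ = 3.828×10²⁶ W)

L = 0.570 × 3.828×10²⁶ = 2.18×10²⁶ W.
Flux: S = L/(4πd²) = 2.18×10²⁶/(4π×(1.18×10¹²)²) = 12.5 W m⁻².
From T_eq⁴ = S(1−A)/(4σ): 1−A = 4σT_eq⁴/S.
1−A = 4 × 5.67×10⁻⁸ × (69.6)⁴ / 12.5 = 0.427.

A ≈ 0.57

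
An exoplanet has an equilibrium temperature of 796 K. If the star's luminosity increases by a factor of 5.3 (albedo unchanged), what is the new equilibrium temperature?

T_eq ≈ 1210 K

T_eq ∝ L^(1/4) · d^(−1/2).
T′ = 796 × 5.3^(1/4) = 1210 K.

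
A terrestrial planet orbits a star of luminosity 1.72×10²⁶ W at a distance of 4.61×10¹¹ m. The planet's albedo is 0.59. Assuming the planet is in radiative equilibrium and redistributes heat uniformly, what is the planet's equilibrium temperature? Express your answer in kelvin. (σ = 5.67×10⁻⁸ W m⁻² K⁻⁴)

T_eq ≈ 104 K

Flux: S = L/(4πd²) = 1.72×10²⁶/(4π×(4.61×10¹¹)²) = 64.4 W m⁻².
Energy balance: absorbed = emitted ⇒ πR²·S(1−A) = 4πR²·σT_eq⁴, so T_eq⁴ = S(1−A)/(4σ).
T_eq = [64.4 × 0.41 / (4 × 5.67×10⁻⁸)]^(1/4) = (1.16×10⁸)^(1/4) = 104 K.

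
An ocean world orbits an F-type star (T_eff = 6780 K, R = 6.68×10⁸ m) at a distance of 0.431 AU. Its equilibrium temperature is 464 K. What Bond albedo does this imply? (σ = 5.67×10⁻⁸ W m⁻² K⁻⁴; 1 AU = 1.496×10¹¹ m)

d = 0.431 AU = 6.45×10¹⁰ m.
L = 4πR_⋆²σT_⋆⁴ = 4π(6.68×10⁸)² × 5.67×10⁻⁸ × (6780)⁴ = 6.72×10²⁶ W.
S = L/(4πd²) = 1.29×10⁴ W m⁻².
From T_eq⁴ = S(1−A)/(4σ): 1−A = 4σT_eq⁴/S.
1−A = 4 × 5.67×10⁻⁸ × (464)⁴ / 1.29×10⁴ = 0.817.

A ≈ 0.18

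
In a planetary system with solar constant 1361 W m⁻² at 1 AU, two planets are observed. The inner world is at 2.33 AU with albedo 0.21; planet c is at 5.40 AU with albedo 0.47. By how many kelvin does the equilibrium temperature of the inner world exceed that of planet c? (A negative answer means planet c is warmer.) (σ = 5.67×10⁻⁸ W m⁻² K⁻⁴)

ΔT ≈ 69.7 K

T_eq = [S₀(1−A)/(4σd²)]^(1/4), so T ∝ (1−A)^(1/4) / √d.
T₁ = [1361×0.79/(4×5.67×10⁻⁸×2.33²)]^(1/4) = 171.90 K.
T₂ = [1361×0.53/(4×5.67×10⁻⁸×5.40²)]^(1/4) = 102.19 K.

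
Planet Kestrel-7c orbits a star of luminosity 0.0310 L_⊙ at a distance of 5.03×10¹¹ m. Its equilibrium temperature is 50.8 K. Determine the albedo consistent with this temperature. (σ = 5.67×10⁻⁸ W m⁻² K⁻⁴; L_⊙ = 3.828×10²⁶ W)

A ≈ 0.60

L = 0.0310 × 3.828×10²⁶ = 1.19×10²⁵ W.
Flux: S = L/(4πd²) = 1.19×10²⁵/(4π×(5.03×10¹¹)²) = 3.73 W m⁻².
From T_eq⁴ = S(1−A)/(4σ): 1−A = 4σT_eq⁴/S.
1−A = 4 × 5.67×10⁻⁸ × (50.8)⁴ / 3.73 = 0.405.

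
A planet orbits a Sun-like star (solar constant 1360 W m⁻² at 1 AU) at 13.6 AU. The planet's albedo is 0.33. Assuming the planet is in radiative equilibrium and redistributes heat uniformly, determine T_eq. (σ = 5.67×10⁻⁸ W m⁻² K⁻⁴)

Flux at 13.6 AU: S = 1360/13.6² = 7.35 W m⁻².
Energy balance: absorbed = emitted ⇒ πR²·S(1−A) = 4πR²·σT_eq⁴, so T_eq⁴ = S(1−A)/(4σ).
T_eq = [7.35 × 0.67 / (4 × 5.67×10⁻⁸)]^(1/4) = (2.17×10⁷)^(1/4) = 68.3 K.

T_eq ≈ 68.3 K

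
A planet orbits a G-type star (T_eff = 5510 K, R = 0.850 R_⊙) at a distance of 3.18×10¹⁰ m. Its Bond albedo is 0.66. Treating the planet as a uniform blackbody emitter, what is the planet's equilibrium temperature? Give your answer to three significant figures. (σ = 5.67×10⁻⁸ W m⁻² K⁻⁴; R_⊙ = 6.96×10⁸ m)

R_⋆ = 0.850 × 6.96×10⁸ = 5.92×10⁸ m.
L = 4πR_⋆²σT_⋆⁴ = 4π(5.92×10⁸)² × 5.67×10⁻⁸ × (5510)⁴ = 2.30×10²⁶ W.
S = L/(4πd²) = 1.81×10⁴ W m⁻².
Energy balance: absorbed = emitted ⇒ πR²·S(1−A) = 4πR²·σT_eq⁴, so T_eq⁴ = S(1−A)/(4σ).
T_eq = [1.81×10⁴ × 0.34 / (4 × 5.67×10⁻⁸)]^(1/4) = (2.71×10¹⁰)^(1/4) = 406 K.

T_eq ≈ 406 K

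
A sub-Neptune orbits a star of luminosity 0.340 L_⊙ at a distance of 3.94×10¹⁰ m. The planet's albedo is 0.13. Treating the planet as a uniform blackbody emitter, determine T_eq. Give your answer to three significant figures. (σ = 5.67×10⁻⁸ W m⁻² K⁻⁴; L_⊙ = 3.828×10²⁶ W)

L = 0.340 × 3.828×10²⁶ = 1.30×10²⁶ W.
Flux: S = L/(4πd²) = 1.30×10²⁶/(4π×(3.94×10¹⁰)²) = 6670 W m⁻².
Energy balance: absorbed = emitted ⇒ πR²·S(1−A) = 4πR²·σT_eq⁴, so T_eq⁴ = S(1−A)/(4σ).
T_eq = [6670 × 0.87 / (4 × 5.67×10⁻⁸)]^(1/4) = (2.56×10¹⁰)^(1/4) = 400 K.

T_eq ≈ 400 K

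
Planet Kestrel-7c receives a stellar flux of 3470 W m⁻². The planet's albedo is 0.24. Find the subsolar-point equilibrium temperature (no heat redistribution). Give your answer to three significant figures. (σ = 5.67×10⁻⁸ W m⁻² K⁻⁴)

At the subsolar point the surface absorbs S(1−A) and emits σT⁴ per unit area — no factor of 4, since only the local patch is in balance.
T = [3470 × 0.76 / 5.67×10⁻⁸]^(1/4) = (4.65×10¹⁰)^(1/4) = 464 K.

T_ss ≈ 464 K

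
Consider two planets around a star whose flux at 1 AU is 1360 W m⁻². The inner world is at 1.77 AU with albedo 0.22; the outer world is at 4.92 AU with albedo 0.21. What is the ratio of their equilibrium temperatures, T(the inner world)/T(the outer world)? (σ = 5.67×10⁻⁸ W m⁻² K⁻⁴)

T₁/T₂ ≈ 1.662

T_eq = [S₀(1−A)/(4σd²)]^(1/4), so T ∝ (1−A)^(1/4) / √d.
T₁ = [1360×0.78/(4×5.67×10⁻⁸×1.77²)]^(1/4) = 196.57 K.
T₂ = [1360×0.79/(4×5.67×10⁻⁸×4.92²)]^(1/4) = 118.28 K.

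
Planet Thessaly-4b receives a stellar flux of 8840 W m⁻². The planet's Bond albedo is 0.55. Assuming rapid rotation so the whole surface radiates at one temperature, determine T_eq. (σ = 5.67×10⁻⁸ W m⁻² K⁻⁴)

T_eq ≈ 364 K

Energy balance: absorbed = emitted ⇒ πR²·S(1−A) = 4πR²·σT_eq⁴, so T_eq⁴ = S(1−A)/(4σ).
T_eq = [8840 × 0.45 / (4 × 5.67×10⁻⁸)]^(1/4) = (1.75×10¹⁰)^(1/4) = 364 K.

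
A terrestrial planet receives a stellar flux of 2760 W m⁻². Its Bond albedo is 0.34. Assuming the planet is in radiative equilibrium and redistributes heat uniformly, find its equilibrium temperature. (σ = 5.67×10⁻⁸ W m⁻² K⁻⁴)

T_eq ≈ 299 K

Energy balance: absorbed = emitted ⇒ πR²·S(1−A) = 4πR²·σT_eq⁴, so T_eq⁴ = S(1−A)/(4σ).
T_eq = [2760 × 0.66 / (4 × 5.67×10⁻⁸)]^(1/4) = (8.03×10⁹)^(1/4) = 299 K.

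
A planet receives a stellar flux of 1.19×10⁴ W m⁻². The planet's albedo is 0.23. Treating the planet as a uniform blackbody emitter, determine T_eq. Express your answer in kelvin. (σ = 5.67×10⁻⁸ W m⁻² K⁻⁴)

Energy balance: absorbed = emitted ⇒ πR²·S(1−A) = 4πR²·σT_eq⁴, so T_eq⁴ = S(1−A)/(4σ).
T_eq = [1.19×10⁴ × 0.77 / (4 × 5.67×10⁻⁸)]^(1/4) = (4.04×10¹⁰)^(1/4) = 448 K.

T_eq ≈ 448 K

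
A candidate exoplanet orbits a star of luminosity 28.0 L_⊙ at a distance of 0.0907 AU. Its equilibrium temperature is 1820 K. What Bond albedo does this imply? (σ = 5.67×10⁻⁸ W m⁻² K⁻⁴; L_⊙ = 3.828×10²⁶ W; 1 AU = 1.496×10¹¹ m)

d = 0.0907 AU = 1.36×10¹⁰ m.
L = 28.0 × 3.828×10²⁶ = 1.07×10²⁸ W.
Flux: S = L/(4πd²) = 1.07×10²⁸/(4π×(1.36×10¹⁰)²) = 4.63×10⁶ W m⁻².
From T_eq⁴ = S(1−A)/(4σ): 1−A = 4σT_eq⁴/S.
1−A = 4 × 5.67×10⁻⁸ × (1820)⁴ / 4.63×10⁶ = 0.537.

A ≈ 0.46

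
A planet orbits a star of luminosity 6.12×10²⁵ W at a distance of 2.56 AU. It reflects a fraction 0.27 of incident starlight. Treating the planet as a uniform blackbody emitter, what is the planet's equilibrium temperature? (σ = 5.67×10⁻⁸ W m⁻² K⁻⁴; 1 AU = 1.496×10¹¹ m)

d = 2.56 AU = 3.83×10¹¹ m.
Flux: S = L/(4πd²) = 6.12×10²⁵/(4π×(3.83×10¹¹)²) = 33.2 W m⁻².
Energy balance: absorbed = emitted ⇒ πR²·S(1−A) = 4πR²·σT_eq⁴, so T_eq⁴ = S(1−A)/(4σ).
T_eq = [33.2 × 0.73 / (4 × 5.67×10⁻⁸)]^(1/4) = (1.07×10⁸)^(1/4) = 102 K.

T_eq ≈ 102 K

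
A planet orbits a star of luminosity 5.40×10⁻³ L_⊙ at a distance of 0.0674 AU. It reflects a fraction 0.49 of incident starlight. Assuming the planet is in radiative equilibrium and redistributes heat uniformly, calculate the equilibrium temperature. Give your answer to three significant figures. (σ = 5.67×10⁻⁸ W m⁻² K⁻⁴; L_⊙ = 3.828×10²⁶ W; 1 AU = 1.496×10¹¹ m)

d = 0.0674 AU = 1.01×10¹⁰ m.
L = 5.40×10⁻³ × 3.828×10²⁶ = 2.07×10²⁴ W.
Flux: S = L/(4πd²) = 2.07×10²⁴/(4π×(1.01×10¹⁰)²) = 1620 W m⁻².
Energy balance: absorbed = emitted ⇒ πR²·S(1−A) = 4πR²·σT_eq⁴, so T_eq⁴ = S(1−A)/(4σ).
T_eq = [1620 × 0.51 / (4 × 5.67×10⁻⁸)]^(1/4) = (3.64×10⁹)^(1/4) = 246 K.

T_eq ≈ 246 K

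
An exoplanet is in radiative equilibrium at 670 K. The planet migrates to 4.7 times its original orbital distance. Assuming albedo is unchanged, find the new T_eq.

T_eq ≈ 309 K

T_eq ∝ L^(1/4) · d^(−1/2).
T′ = 670 / 4.7^(1/2) = 309 K.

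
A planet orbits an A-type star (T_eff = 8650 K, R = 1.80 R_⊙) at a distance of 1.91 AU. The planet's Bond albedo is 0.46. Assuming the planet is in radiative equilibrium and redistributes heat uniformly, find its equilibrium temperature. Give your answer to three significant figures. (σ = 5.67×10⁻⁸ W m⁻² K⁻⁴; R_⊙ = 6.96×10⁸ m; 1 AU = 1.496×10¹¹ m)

T_eq ≈ 347 K

R_⋆ = 1.80 × 6.96×10⁸ = 1.25×10⁹ m.
d = 1.91 AU = 2.86×10¹¹ m.
L = 4πR_⋆²σT_⋆⁴ = 4π(1.25×10⁹)² × 5.67×10⁻⁸ × (8650)⁴ = 6.26×10²⁷ W.
S = L/(4πd²) = 6100 W m⁻².
Energy balance: absorbed = emitted ⇒ πR²·S(1−A) = 4πR²·σT_eq⁴, so T_eq⁴ = S(1−A)/(4σ).
T_eq = [6100 × 0.54 / (4 × 5.67×10⁻⁸)]^(1/4) = (1.45×10¹⁰)^(1/4) = 347 K.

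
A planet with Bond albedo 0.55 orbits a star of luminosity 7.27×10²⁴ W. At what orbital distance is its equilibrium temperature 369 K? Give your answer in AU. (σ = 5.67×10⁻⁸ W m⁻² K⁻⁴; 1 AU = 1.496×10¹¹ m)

d ≈ 0.0526 AU

From T_eq⁴ = L(1−A)/(16πσd²): d = √[L(1−A)/(16πσT_eq⁴)].
d = √[7.27×10²⁴ × 0.45 / (16π × 5.67×10⁻⁸ × (369)⁴)] = 7.87×10⁹ m = 0.0526 AU.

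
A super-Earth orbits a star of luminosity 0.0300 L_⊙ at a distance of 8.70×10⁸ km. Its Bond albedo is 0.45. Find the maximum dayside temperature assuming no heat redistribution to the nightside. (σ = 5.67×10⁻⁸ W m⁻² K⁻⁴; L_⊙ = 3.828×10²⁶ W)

d = 8.70×10⁸ km = 8.70×10¹¹ m.
L = 0.0300 × 3.828×10²⁶ = 1.15×10²⁵ W.
Flux: S = L/(4πd²) = 1.15×10²⁵/(4π×(8.70×10¹¹)²) = 1.21 W m⁻².
With no redistribution each surface element balances locally: S(1−A) = σT⁴.
T = [1.21 × 0.55 / 5.67×10⁻⁸]^(1/4) = (1.17×10⁷)^(1/4) = 58.5 K.

T_ss ≈ 58.5 K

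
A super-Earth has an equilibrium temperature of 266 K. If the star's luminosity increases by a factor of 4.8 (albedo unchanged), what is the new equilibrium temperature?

T_eq ≈ 394 K

T_eq ∝ L^(1/4) · d^(−1/2).
T′ = 266 × 4.8^(1/4) = 394 K.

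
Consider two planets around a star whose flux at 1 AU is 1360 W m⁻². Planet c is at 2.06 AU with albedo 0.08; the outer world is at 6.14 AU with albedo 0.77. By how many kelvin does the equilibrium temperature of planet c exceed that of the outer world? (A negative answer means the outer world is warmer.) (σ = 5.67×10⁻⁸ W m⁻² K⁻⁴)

ΔT ≈ 112.1 K

T_eq = [S₀(1−A)/(4σd²)]^(1/4), so T ∝ (1−A)^(1/4) / √d.
T₁ = [1360×0.92/(4×5.67×10⁻⁸×2.06²)]^(1/4) = 189.88 K.
T₂ = [1360×0.23/(4×5.67×10⁻⁸×6.14²)]^(1/4) = 77.77 K.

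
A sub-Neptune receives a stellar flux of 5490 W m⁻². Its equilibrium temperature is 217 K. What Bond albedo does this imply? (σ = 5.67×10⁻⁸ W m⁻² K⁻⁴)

A ≈ 0.91

From T_eq⁴ = S(1−A)/(4σ): 1−A = 4σT_eq⁴/S.
1−A = 4 × 5.67×10⁻⁸ × (217)⁴ / 5490 = 0.092.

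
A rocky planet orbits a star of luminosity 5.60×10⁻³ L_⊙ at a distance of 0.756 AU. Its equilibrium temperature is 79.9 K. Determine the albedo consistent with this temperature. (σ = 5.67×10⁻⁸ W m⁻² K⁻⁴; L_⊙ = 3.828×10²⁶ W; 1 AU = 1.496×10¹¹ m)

A ≈ 0.31

d = 0.756 AU = 1.13×10¹¹ m.
L = 5.60×10⁻³ × 3.828×10²⁶ = 2.14×10²⁴ W.
Flux: S = L/(4πd²) = 2.14×10²⁴/(4π×(1.13×10¹¹)²) = 13.3 W m⁻².
From T_eq⁴ = S(1−A)/(4σ): 1−A = 4σT_eq⁴/S.
1−A = 4 × 5.67×10⁻⁸ × (79.9)⁴ / 13.3 = 0.693.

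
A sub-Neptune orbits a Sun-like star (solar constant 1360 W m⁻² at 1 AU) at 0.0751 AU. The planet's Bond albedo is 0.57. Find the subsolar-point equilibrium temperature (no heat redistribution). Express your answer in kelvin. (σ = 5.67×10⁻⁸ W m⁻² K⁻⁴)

Flux at 0.0751 AU: S = 1360/0.0751² = 2.41×10⁵ W m⁻².
At the subsolar point the surface absorbs S(1−A) and emits σT⁴ per unit area — no factor of 4, since only the local patch is in balance.
T = [2.41×10⁵ × 0.43 / 5.67×10⁻⁸]^(1/4) = (1.83×10¹²)^(1/4) = 1160 K.

T_ss ≈ 1160 K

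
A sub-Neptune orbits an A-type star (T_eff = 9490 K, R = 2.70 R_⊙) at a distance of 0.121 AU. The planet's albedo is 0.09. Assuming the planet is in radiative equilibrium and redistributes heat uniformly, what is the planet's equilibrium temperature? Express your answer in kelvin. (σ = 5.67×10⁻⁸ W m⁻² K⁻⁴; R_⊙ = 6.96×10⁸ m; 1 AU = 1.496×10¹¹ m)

T_eq ≈ 2110 K

R_⋆ = 2.70 × 6.96×10⁸ = 1.88×10⁹ m.
d = 0.121 AU = 1.81×10¹⁰ m.
L = 4πR_⋆²σT_⋆⁴ = 4π(1.88×10⁹)² × 5.67×10⁻⁸ × (9490)⁴ = 2.04×10²⁸ W.
S = L/(4πd²) = 4.96×10⁶ W m⁻².
Energy balance: absorbed = emitted ⇒ πR²·S(1−A) = 4πR²·σT_eq⁴, so T_eq⁴ = S(1−A)/(4σ).
T_eq = [4.96×10⁶ × 0.91 / (4 × 5.67×10⁻⁸)]^(1/4) = (1.99×10¹³)^(1/4) = 2110 K.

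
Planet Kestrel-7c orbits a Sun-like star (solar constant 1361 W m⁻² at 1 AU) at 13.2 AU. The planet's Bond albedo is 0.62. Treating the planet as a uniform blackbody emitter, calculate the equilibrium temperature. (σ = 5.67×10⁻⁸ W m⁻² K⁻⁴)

T_eq ≈ 60.1 K

Flux at 13.2 AU: S = 1361/13.2² = 7.81 W m⁻².
Energy balance: absorbed = emitted ⇒ πR²·S(1−A) = 4πR²·σT_eq⁴, so T_eq⁴ = S(1−A)/(4σ).
T_eq = [7.81 × 0.38 / (4 × 5.67×10⁻⁸)]^(1/4) = (1.31×10⁷)^(1/4) = 60.1 K.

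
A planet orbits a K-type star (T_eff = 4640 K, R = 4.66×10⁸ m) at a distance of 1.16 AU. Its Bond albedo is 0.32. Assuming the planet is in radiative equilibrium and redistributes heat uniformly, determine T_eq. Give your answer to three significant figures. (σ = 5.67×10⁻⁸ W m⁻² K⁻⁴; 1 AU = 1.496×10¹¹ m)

T_eq ≈ 154 K

d = 1.16 AU = 1.74×10¹¹ m.
L = 4πR_⋆²σT_⋆⁴ = 4π(4.66×10⁸)² × 5.67×10⁻⁸ × (4640)⁴ = 7.17×10²⁵ W.
S = L/(4πd²) = 190 W m⁻².
Energy balance: absorbed = emitted ⇒ πR²·S(1−A) = 4πR²·σT_eq⁴, so T_eq⁴ = S(1−A)/(4σ).
T_eq = [190 × 0.68 / (4 × 5.67×10⁻⁸)]^(1/4) = (5.68×10⁸)^(1/4) = 154 K.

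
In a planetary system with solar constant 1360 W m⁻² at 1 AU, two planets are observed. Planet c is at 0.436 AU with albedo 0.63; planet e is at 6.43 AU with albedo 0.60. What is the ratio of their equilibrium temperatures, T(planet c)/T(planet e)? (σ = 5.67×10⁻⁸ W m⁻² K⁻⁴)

T₁/T₂ ≈ 3.766

T_eq = [S₀(1−A)/(4σd²)]^(1/4), so T ∝ (1−A)^(1/4) / √d.
T₁ = [1360×0.37/(4×5.67×10⁻⁸×0.436²)]^(1/4) = 328.69 K.
T₂ = [1360×0.40/(4×5.67×10⁻⁸×6.43²)]^(1/4) = 87.27 K.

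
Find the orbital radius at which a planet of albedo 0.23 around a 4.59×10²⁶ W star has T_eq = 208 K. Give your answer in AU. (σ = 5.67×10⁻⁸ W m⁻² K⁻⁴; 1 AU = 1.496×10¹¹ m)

From T_eq⁴ = L(1−A)/(16πσd²): d = √[L(1−A)/(16πσT_eq⁴)].
d = √[4.59×10²⁶ × 0.77 / (16π × 5.67×10⁻⁸ × (208)⁴)] = 2.57×10¹¹ m = 1.72 AU.

d ≈ 1.72 AU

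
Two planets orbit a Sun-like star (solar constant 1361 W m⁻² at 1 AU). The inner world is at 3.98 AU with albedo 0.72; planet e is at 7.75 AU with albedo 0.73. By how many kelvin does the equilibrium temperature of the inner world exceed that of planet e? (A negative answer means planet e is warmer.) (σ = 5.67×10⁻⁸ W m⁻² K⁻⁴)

ΔT ≈ 29.4 K

T_eq = [S₀(1−A)/(4σd²)]^(1/4), so T ∝ (1−A)^(1/4) / √d.
T₁ = [1361×0.28/(4×5.67×10⁻⁸×3.98²)]^(1/4) = 101.48 K.
T₂ = [1361×0.27/(4×5.67×10⁻⁸×7.75²)]^(1/4) = 72.07 K.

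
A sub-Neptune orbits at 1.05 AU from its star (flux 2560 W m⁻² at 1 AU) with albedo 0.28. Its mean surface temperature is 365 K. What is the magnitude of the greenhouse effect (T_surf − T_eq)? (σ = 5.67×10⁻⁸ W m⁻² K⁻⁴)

S = 2560/1.05² = 2322 W m⁻².
T_eq = [S(1−A)/(4σ)]^(1/4) = [2322×0.72/(4×5.67×10⁻⁸)]^(1/4) = 293.0 K.
ΔT = T_surf − T_eq = 365 − 293.0.

ΔT ≈ 72.0 K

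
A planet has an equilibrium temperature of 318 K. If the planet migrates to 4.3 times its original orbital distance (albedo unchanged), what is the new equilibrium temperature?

T_eq ∝ L^(1/4) · d^(−1/2).
T′ = 318 / 4.3^(1/2) = 153 K.

T_eq ≈ 153 K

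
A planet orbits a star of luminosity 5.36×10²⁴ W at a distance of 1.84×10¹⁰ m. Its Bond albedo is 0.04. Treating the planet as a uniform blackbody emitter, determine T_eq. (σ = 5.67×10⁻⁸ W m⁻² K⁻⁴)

Flux: S = L/(4πd²) = 5.36×10²⁴/(4π×(1.84×10¹⁰)²) = 1260 W m⁻².
Energy balance: absorbed = emitted ⇒ πR²·S(1−A) = 4πR²·σT_eq⁴, so T_eq⁴ = S(1−A)/(4σ).
T_eq = [1260 × 0.96 / (4 × 5.67×10⁻⁸)]^(1/4) = (5.33×10⁹)^(1/4) = 270 K.

T_eq ≈ 270 K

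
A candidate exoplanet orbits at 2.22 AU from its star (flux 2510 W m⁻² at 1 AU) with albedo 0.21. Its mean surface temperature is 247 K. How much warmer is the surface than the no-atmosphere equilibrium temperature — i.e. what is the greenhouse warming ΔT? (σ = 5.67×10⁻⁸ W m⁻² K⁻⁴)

ΔT ≈ 41.8 K

S = 2510/2.22² = 509.3 W m⁻².
T_eq = [S(1−A)/(4σ)]^(1/4) = [509.3×0.79/(4×5.67×10⁻⁸)]^(1/4) = 205.2 K.
ΔT = T_surf − T_eq = 247 − 205.2.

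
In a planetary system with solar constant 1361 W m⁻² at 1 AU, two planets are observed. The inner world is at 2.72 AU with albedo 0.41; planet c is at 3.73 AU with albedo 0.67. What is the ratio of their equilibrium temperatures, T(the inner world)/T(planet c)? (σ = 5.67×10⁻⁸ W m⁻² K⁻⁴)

T_eq = [S₀(1−A)/(4σd²)]^(1/4), so T ∝ (1−A)^(1/4) / √d.
T₁ = [1361×0.59/(4×5.67×10⁻⁸×2.72²)]^(1/4) = 147.90 K.
T₂ = [1361×0.33/(4×5.67×10⁻⁸×3.73²)]^(1/4) = 109.23 K.

T₁/T₂ ≈ 1.354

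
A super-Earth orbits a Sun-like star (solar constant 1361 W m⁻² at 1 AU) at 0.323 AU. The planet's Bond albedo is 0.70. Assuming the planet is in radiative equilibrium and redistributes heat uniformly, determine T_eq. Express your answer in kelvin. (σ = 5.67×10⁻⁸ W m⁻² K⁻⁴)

Flux at 0.323 AU: S = 1361/0.323² = 1.30×10⁴ W m⁻².
Energy balance: absorbed = emitted ⇒ πR²·S(1−A) = 4πR²·σT_eq⁴, so T_eq⁴ = S(1−A)/(4σ).
T_eq = [1.30×10⁴ × 0.30 / (4 × 5.67×10⁻⁸)]^(1/4) = (1.73×10¹⁰)^(1/4) = 362 K.

T_eq ≈ 362 K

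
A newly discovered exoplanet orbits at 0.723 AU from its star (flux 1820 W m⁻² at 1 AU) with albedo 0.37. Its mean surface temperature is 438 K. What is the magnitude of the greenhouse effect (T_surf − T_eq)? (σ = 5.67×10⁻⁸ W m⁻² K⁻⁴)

ΔT ≈ 124.4 K

S = 1820/0.723² = 3482 W m⁻².
T_eq = [S(1−A)/(4σ)]^(1/4) = [3482×0.63/(4×5.67×10⁻⁸)]^(1/4) = 313.6 K.
ΔT = T_surf − T_eq = 438 − 313.6.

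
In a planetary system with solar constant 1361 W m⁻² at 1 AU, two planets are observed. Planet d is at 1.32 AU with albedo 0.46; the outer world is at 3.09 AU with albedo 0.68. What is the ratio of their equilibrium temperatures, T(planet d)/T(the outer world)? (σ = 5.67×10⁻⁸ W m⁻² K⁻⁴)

T₁/T₂ ≈ 1.744

T_eq = [S₀(1−A)/(4σd²)]^(1/4), so T ∝ (1−A)^(1/4) / √d.
T₁ = [1361×0.54/(4×5.67×10⁻⁸×1.32²)]^(1/4) = 207.67 K.
T₂ = [1361×0.32/(4×5.67×10⁻⁸×3.09²)]^(1/4) = 119.09 K.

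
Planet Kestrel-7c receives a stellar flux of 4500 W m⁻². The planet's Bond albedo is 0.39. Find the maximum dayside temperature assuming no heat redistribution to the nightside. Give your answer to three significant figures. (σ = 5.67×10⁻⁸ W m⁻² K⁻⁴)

With no redistribution each surface element balances locally: S(1−A) = σT⁴.
T = [4500 × 0.61 / 5.67×10⁻⁸]^(1/4) = (4.84×10¹⁰)^(1/4) = 469 K.

T_ss ≈ 469 K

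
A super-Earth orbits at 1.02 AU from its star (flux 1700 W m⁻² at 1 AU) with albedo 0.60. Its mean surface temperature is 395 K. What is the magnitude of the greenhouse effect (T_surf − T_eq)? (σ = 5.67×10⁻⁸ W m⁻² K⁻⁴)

S = 1700/1.02² = 1634 W m⁻².
T_eq = [S(1−A)/(4σ)]^(1/4) = [1634×0.40/(4×5.67×10⁻⁸)]^(1/4) = 231.7 K.
ΔT = T_surf − T_eq = 395 − 231.7.

ΔT ≈ 163.3 K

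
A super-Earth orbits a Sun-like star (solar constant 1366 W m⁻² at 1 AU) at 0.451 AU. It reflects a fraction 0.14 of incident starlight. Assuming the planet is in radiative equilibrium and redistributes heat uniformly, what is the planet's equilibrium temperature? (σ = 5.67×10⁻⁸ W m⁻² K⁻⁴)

T_eq ≈ 399 K

Flux at 0.451 AU: S = 1366/0.451² = 6720 W m⁻².
Energy balance: absorbed = emitted ⇒ πR²·S(1−A) = 4πR²·σT_eq⁴, so T_eq⁴ = S(1−A)/(4σ).
T_eq = [6720 × 0.86 / (4 × 5.67×10⁻⁸)]^(1/4) = (2.55×10¹⁰)^(1/4) = 399 K.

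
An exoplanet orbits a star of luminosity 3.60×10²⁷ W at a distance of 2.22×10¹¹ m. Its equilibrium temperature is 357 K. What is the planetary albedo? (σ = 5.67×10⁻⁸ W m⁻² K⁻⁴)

A ≈ 0.37

Flux: S = L/(4πd²) = 3.60×10²⁷/(4π×(2.22×10¹¹)²) = 5810 W m⁻².
From T_eq⁴ = S(1−A)/(4σ): 1−A = 4σT_eq⁴/S.
1−A = 4 × 5.67×10⁻⁸ × (357)⁴ / 5810 = 0.634.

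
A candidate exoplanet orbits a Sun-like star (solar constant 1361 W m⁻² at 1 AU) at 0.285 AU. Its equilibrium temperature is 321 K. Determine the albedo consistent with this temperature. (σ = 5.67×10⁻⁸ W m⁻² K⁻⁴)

A ≈ 0.86

Flux at 0.285 AU: S = 1361/0.285² = 1.68×10⁴ W m⁻².
From T_eq⁴ = S(1−A)/(4σ): 1−A = 4σT_eq⁴/S.
1−A = 4 × 5.67×10⁻⁸ × (321)⁴ / 1.68×10⁴ = 0.144.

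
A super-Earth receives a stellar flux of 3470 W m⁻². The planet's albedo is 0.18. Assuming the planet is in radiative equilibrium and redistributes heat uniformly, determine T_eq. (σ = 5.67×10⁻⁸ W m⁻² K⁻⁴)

T_eq ≈ 335 K

Energy balance: absorbed = emitted ⇒ πR²·S(1−A) = 4πR²·σT_eq⁴, so T_eq⁴ = S(1−A)/(4σ).
T_eq = [3470 × 0.82 / (4 × 5.67×10⁻⁸)]^(1/4) = (1.25×10¹⁰)^(1/4) = 335 K.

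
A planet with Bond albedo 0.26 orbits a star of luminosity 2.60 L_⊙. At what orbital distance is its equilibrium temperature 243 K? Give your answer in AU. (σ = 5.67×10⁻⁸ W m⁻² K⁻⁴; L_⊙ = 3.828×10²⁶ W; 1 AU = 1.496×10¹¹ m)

L = 2.60 × 3.828×10²⁶ = 9.95×10²⁶ W.
From T_eq⁴ = L(1−A)/(16πσd²): d = √[L(1−A)/(16πσT_eq⁴)].
d = √[9.95×10²⁶ × 0.74 / (16π × 5.67×10⁻⁸ × (243)⁴)] = 2.72×10¹¹ m = 1.82 AU.

d ≈ 1.82 AU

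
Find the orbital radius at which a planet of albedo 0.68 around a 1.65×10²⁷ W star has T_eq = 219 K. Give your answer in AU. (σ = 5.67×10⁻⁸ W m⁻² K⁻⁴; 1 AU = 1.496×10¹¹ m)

d ≈ 1.90 AU

From T_eq⁴ = L(1−A)/(16πσd²): d = √[L(1−A)/(16πσT_eq⁴)].
d = √[1.65×10²⁷ × 0.32 / (16π × 5.67×10⁻⁸ × (219)⁴)] = 2.84×10¹¹ m = 1.90 AU.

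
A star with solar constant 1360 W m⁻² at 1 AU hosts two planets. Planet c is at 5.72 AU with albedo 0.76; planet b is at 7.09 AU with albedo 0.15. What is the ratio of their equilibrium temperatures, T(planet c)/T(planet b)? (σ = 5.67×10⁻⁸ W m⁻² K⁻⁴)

T_eq = [S₀(1−A)/(4σd²)]^(1/4), so T ∝ (1−A)^(1/4) / √d.
T₁ = [1360×0.24/(4×5.67×10⁻⁸×5.72²)]^(1/4) = 81.44 K.
T₂ = [1360×0.85/(4×5.67×10⁻⁸×7.09²)]^(1/4) = 100.35 K.

T₁/T₂ ≈ 0.812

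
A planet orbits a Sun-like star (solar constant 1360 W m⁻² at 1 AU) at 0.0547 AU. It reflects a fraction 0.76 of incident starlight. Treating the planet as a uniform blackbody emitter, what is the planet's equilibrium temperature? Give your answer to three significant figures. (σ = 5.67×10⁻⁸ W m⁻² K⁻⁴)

T_eq ≈ 833 K

Flux at 0.0547 AU: S = 1360/0.0547² = 4.55×10⁵ W m⁻².
Energy balance: absorbed = emitted ⇒ πR²·S(1−A) = 4πR²·σT_eq⁴, so T_eq⁴ = S(1−A)/(4σ).
T_eq = [4.55×10⁵ × 0.24 / (4 × 5.67×10⁻⁸)]^(1/4) = (4.81×10¹¹)^(1/4) = 833 K.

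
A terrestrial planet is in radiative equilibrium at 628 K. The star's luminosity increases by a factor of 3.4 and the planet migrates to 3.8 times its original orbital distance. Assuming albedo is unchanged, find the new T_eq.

T_eq ∝ L^(1/4) · d^(−1/2).
T′ = 628 × 3.4^(1/4) / 3.8^(1/2) = 437 K.

T_eq ≈ 437 K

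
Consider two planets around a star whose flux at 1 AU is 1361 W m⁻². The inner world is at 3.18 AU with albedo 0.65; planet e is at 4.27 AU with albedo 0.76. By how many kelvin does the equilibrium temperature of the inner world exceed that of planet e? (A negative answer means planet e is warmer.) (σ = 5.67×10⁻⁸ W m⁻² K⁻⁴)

ΔT ≈ 25.8 K

T_eq = [S₀(1−A)/(4σd²)]^(1/4), so T ∝ (1−A)^(1/4) / √d.
T₁ = [1361×0.35/(4×5.67×10⁻⁸×3.18²)]^(1/4) = 120.05 K.
T₂ = [1361×0.24/(4×5.67×10⁻⁸×4.27²)]^(1/4) = 94.27 K.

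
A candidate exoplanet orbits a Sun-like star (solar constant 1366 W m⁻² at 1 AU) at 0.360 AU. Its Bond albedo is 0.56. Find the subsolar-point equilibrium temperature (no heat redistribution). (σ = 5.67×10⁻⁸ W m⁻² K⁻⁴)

Flux at 0.360 AU: S = 1366/0.360² = 1.05×10⁴ W m⁻².
At the subsolar point the surface absorbs S(1−A) and emits σT⁴ per unit area — no factor of 4, since only the local patch is in balance.
T = [1.05×10⁴ × 0.44 / 5.67×10⁻⁸]^(1/4) = (8.18×10¹⁰)^(1/4) = 535 K.

T_ss ≈ 535 K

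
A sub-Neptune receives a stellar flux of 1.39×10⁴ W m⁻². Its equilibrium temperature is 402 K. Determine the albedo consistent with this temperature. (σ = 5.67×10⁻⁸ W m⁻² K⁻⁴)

From T_eq⁴ = S(1−A)/(4σ): 1−A = 4σT_eq⁴/S.
1−A = 4 × 5.67×10⁻⁸ × (402)⁴ / 1.39×10⁴ = 0.426.

A ≈ 0.57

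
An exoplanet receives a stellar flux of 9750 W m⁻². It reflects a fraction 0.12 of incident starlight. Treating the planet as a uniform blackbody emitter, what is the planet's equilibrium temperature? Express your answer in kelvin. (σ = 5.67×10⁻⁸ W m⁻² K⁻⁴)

Energy balance: absorbed = emitted ⇒ πR²·S(1−A) = 4πR²·σT_eq⁴, so T_eq⁴ = S(1−A)/(4σ).
T_eq = [9750 × 0.88 / (4 × 5.67×10⁻⁸)]^(1/4) = (3.78×10¹⁰)^(1/4) = 441 K.

T_eq ≈ 441 K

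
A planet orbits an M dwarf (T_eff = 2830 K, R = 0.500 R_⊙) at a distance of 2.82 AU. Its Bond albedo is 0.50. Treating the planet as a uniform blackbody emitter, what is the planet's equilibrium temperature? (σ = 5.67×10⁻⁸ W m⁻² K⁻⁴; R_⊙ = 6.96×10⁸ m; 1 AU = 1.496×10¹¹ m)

R_⋆ = 0.500 × 6.96×10⁸ = 3.48×10⁸ m.
d = 2.82 AU = 4.22×10¹¹ m.
L = 4πR_⋆²σT_⋆⁴ = 4π(3.48×10⁸)² × 5.67×10⁻⁸ × (2830)⁴ = 5.53×10²⁴ W.
S = L/(4πd²) = 2.47 W m⁻².
Energy balance: absorbed = emitted ⇒ πR²·S(1−A) = 4πR²·σT_eq⁴, so T_eq⁴ = S(1−A)/(4σ).
T_eq = [2.47 × 0.50 / (4 × 5.67×10⁻⁸)]^(1/4) = (5.46×10⁶)^(1/4) = 48.3 K.

T_eq ≈ 48.3 K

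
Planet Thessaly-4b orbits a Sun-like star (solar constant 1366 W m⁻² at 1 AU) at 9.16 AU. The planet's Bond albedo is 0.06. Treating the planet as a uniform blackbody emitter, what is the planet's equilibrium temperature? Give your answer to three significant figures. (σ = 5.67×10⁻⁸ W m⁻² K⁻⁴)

T_eq ≈ 90.6 K

Flux at 9.16 AU: S = 1366/9.16² = 16.3 W m⁻².
Energy balance: absorbed = emitted ⇒ πR²·S(1−A) = 4πR²·σT_eq⁴, so T_eq⁴ = S(1−A)/(4σ).
T_eq = [16.3 × 0.94 / (4 × 5.67×10⁻⁸)]^(1/4) = (6.75×10⁷)^(1/4) = 90.6 K.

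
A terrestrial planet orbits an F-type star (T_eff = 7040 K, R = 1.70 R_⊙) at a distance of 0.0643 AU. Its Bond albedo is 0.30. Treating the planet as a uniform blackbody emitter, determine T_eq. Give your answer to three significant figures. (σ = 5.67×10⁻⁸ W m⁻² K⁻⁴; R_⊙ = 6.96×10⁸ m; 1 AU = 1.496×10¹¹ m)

T_eq ≈ 1600 K

R_⋆ = 1.70 × 6.96×10⁸ = 1.18×10⁹ m.
d = 0.0643 AU = 9.62×10⁹ m.
L = 4πR_⋆²σT_⋆⁴ = 4π(1.18×10⁹)² × 5.67×10⁻⁸ × (7040)⁴ = 2.45×10²⁷ W.
S = L/(4πd²) = 2.11×10⁶ W m⁻².
Energy balance: absorbed = emitted ⇒ πR²·S(1−A) = 4πR²·σT_eq⁴, so T_eq⁴ = S(1−A)/(4σ).
T_eq = [2.11×10⁶ × 0.70 / (4 × 5.67×10⁻⁸)]^(1/4) = (6.50×10¹²)^(1/4) = 1600 K.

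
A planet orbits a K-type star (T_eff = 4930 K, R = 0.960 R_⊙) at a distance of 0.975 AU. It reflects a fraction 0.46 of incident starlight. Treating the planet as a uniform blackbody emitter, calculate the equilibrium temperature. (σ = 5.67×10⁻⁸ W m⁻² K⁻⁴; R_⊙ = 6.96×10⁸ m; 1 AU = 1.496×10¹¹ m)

R_⋆ = 0.960 × 6.96×10⁸ = 6.68×10⁸ m.
d = 0.975 AU = 1.46×10¹¹ m.
L = 4πR_⋆²σT_⋆⁴ = 4π(6.68×10⁸)² × 5.67×10⁻⁸ × (4930)⁴ = 1.88×10²⁶ W.
S = L/(4πd²) = 703 W m⁻².
Energy balance: absorbed = emitted ⇒ πR²·S(1−A) = 4πR²·σT_eq⁴, so T_eq⁴ = S(1−A)/(4σ).
T_eq = [703 × 0.54 / (4 × 5.67×10⁻⁸)]^(1/4) = (1.67×10⁹)^(1/4) = 202 K.

T_eq ≈ 202 K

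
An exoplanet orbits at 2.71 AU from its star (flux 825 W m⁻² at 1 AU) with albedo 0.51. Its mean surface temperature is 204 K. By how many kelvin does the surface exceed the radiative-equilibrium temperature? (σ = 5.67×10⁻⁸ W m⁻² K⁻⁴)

ΔT ≈ 79.2 K

S = 825/2.71² = 112.3 W m⁻².
T_eq = [S(1−A)/(4σ)]^(1/4) = [112.3×0.49/(4×5.67×10⁻⁸)]^(1/4) = 124.8 K.
ΔT = T_surf − T_eq = 204 − 124.8.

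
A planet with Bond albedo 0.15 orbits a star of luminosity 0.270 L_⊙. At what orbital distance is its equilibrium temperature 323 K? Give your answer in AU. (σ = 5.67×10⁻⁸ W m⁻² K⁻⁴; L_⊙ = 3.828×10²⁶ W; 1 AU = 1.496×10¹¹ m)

d ≈ 0.356 AU

L = 0.270 × 3.828×10²⁶ = 1.03×10²⁶ W.
From T_eq⁴ = L(1−A)/(16πσd²): d = √[L(1−A)/(16πσT_eq⁴)].
d = √[1.03×10²⁶ × 0.85 / (16π × 5.67×10⁻⁸ × (323)⁴)] = 5.32×10¹⁰ m = 0.356 AU.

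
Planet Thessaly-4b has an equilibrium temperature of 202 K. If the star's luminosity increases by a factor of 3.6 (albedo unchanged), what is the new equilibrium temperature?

T_eq ∝ L^(1/4) · d^(−1/2).
T′ = 202 × 3.6^(1/4) = 278 K.

T_eq ≈ 278 K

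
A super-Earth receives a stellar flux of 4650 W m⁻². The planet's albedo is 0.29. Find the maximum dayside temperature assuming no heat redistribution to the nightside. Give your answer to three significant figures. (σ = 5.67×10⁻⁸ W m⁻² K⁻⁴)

With no redistribution each surface element balances locally: S(1−A) = σT⁴.
T = [4650 × 0.71 / 5.67×10⁻⁸]^(1/4) = (5.82×10¹⁰)^(1/4) = 491 K.

T_ss ≈ 491 K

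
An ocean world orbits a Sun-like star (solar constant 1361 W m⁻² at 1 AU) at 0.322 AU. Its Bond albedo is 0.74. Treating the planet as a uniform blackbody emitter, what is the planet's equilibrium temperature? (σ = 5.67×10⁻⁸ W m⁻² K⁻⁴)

Flux at 0.322 AU: S = 1361/0.322² = 1.31×10⁴ W m⁻².
Energy balance: absorbed = emitted ⇒ πR²·S(1−A) = 4πR²·σT_eq⁴, so T_eq⁴ = S(1−A)/(4σ).
T_eq = [1.31×10⁴ × 0.26 / (4 × 5.67×10⁻⁸)]^(1/4) = (1.50×10¹⁰)^(1/4) = 350 K.

T_eq ≈ 350 K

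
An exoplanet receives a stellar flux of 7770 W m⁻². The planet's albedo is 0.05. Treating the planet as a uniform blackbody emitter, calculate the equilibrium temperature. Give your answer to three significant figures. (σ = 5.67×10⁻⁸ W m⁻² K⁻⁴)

T_eq ≈ 425 K

Energy balance: absorbed = emitted ⇒ πR²·S(1−A) = 4πR²·σT_eq⁴, so T_eq⁴ = S(1−A)/(4σ).
T_eq = [7770 × 0.95 / (4 × 5.67×10⁻⁸)]^(1/4) = (3.25×10¹⁰)^(1/4) = 425 K.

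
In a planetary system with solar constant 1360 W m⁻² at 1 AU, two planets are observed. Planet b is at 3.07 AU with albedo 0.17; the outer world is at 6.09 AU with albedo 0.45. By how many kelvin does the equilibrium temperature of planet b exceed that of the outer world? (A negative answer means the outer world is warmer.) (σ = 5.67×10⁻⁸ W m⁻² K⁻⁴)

T_eq = [S₀(1−A)/(4σd²)]^(1/4), so T ∝ (1−A)^(1/4) / √d.
T₁ = [1360×0.83/(4×5.67×10⁻⁸×3.07²)]^(1/4) = 151.59 K.
T₂ = [1360×0.55/(4×5.67×10⁻⁸×6.09²)]^(1/4) = 97.11 K.

ΔT ≈ 54.5 K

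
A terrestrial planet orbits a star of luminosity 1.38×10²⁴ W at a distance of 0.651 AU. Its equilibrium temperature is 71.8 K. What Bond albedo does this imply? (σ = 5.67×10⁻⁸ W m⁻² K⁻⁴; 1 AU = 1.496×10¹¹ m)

d = 0.651 AU = 9.74×10¹⁰ m.
Flux: S = L/(4πd²) = 1.38×10²⁴/(4π×(9.74×10¹⁰)²) = 11.6 W m⁻².
From T_eq⁴ = S(1−A)/(4σ): 1−A = 4σT_eq⁴/S.
1−A = 4 × 5.67×10⁻⁸ × (71.8)⁴ / 11.6 = 0.521.

A ≈ 0.48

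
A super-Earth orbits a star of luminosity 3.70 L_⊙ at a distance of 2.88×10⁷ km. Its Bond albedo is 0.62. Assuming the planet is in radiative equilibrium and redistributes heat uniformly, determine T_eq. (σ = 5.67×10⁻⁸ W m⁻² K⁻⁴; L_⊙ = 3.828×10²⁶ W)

d = 2.88×10⁷ km = 2.88×10¹⁰ m.
L = 3.70 × 3.828×10²⁶ = 1.42×10²⁷ W.
Flux: S = L/(4πd²) = 1.42×10²⁷/(4π×(2.88×10¹⁰)²) = 1.36×10⁵ W m⁻².
Energy balance: absorbed = emitted ⇒ πR²·S(1−A) = 4πR²·σT_eq⁴, so T_eq⁴ = S(1−A)/(4σ).
T_eq = [1.36×10⁵ × 0.38 / (4 × 5.67×10⁻⁸)]^(1/4) = (2.28×10¹¹)^(1/4) = 691 K.

T_eq ≈ 691 K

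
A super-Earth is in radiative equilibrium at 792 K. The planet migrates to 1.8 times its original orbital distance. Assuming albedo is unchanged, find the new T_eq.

T_eq ≈ 590 K

T_eq ∝ L^(1/4) · d^(−1/2).
T′ = 792 / 1.8^(1/2) = 590 K.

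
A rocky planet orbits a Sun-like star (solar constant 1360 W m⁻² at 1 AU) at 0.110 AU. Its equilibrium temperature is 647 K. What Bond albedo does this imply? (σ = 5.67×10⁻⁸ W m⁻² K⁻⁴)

A ≈ 0.65

Flux at 0.110 AU: S = 1360/0.110² = 1.12×10⁵ W m⁻².
From T_eq⁴ = S(1−A)/(4σ): 1−A = 4σT_eq⁴/S.
1−A = 4 × 5.67×10⁻⁸ × (647)⁴ / 1.12×10⁵ = 0.354.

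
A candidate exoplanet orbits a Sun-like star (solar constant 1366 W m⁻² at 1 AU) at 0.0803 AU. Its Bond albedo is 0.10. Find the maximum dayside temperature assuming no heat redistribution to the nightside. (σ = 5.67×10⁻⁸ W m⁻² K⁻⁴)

T_ss ≈ 1350 K

Flux at 0.0803 AU: S = 1366/0.0803² = 2.12×10⁵ W m⁻².
With no redistribution each surface element balances locally: S(1−A) = σT⁴.
T = [2.12×10⁵ × 0.90 / 5.67×10⁻⁸]^(1/4) = (3.36×10¹²)^(1/4) = 1350 K.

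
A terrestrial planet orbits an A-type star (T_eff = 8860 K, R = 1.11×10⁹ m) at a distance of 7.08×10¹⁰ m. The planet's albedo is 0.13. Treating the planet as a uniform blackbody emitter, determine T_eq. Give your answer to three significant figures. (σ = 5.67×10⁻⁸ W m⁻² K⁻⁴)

T_eq ≈ 758 K

L = 4πR_⋆²σT_⋆⁴ = 4π(1.11×10⁹)² × 5.67×10⁻⁸ × (8860)⁴ = 5.41×10²⁷ W.
S = L/(4πd²) = 8.59×10⁴ W m⁻².
Energy balance: absorbed = emitted ⇒ πR²·S(1−A) = 4πR²·σT_eq⁴, so T_eq⁴ = S(1−A)/(4σ).
T_eq = [8.59×10⁴ × 0.87 / (4 × 5.67×10⁻⁸)]^(1/4) = (3.29×10¹¹)^(1/4) = 758 K.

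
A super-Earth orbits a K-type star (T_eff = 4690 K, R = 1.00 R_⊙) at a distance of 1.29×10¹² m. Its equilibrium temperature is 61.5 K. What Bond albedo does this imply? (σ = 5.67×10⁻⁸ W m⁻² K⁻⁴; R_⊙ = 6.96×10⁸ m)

A ≈ 0.59

R_⋆ = 1.00 × 6.96×10⁸ = 6.96×10⁸ m.
L = 4πR_⋆²σT_⋆⁴ = 4π(6.96×10⁸)² × 5.67×10⁻⁸ × (4690)⁴ = 1.67×10²⁶ W.
S = L/(4πd²) = 7.99 W m⁻².
From T_eq⁴ = S(1−A)/(4σ): 1−A = 4σT_eq⁴/S.
1−A = 4 × 5.67×10⁻⁸ × (61.5)⁴ / 7.99 = 0.406.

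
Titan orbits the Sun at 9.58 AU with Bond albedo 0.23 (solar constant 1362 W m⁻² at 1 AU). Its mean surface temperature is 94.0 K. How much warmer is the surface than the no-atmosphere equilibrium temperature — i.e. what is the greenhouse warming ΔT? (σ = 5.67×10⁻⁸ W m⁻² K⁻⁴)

ΔT ≈ 9.7 K

S = 1362/9.58² = 14.84 W m⁻².
T_eq = [S(1−A)/(4σ)]^(1/4) = [14.84×0.77/(4×5.67×10⁻⁸)]^(1/4) = 84.3 K.
ΔT = T_surf − T_eq = 94 − 84.3.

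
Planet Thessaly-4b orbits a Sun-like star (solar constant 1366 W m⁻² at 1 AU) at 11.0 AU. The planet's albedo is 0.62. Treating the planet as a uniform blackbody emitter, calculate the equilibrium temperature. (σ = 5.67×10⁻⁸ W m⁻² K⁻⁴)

Flux at 11.0 AU: S = 1366/11.0² = 11.3 W m⁻².
Energy balance: absorbed = emitted ⇒ πR²·S(1−A) = 4πR²·σT_eq⁴, so T_eq⁴ = S(1−A)/(4σ).
T_eq = [11.3 × 0.38 / (4 × 5.67×10⁻⁸)]^(1/4) = (1.89×10⁷)^(1/4) = 65.9 K.

T_eq ≈ 65.9 K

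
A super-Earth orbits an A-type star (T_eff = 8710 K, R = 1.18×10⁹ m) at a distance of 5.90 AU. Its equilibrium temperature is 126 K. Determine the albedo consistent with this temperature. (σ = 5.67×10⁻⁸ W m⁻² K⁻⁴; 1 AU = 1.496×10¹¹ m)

d = 5.90 AU = 8.83×10¹¹ m.
L = 4πR_⋆²σT_⋆⁴ = 4π(1.18×10⁹)² × 5.67×10⁻⁸ × (8710)⁴ = 5.71×10²⁷ W.
S = L/(4πd²) = 583 W m⁻².
From T_eq⁴ = S(1−A)/(4σ): 1−A = 4σT_eq⁴/S.
1−A = 4 × 5.67×10⁻⁸ × (126)⁴ / 583 = 0.098.

A ≈ 0.90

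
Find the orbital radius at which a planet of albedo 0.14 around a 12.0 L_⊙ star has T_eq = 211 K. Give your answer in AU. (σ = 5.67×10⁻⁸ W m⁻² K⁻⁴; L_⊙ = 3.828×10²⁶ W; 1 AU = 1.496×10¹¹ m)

L = 12.0 × 3.828×10²⁶ = 4.59×10²⁷ W.
From T_eq⁴ = L(1−A)/(16πσd²): d = √[L(1−A)/(16πσT_eq⁴)].
d = √[4.59×10²⁷ × 0.86 / (16π × 5.67×10⁻⁸ × (211)⁴)] = 8.36×10¹¹ m = 5.59 AU.

d ≈ 5.59 AU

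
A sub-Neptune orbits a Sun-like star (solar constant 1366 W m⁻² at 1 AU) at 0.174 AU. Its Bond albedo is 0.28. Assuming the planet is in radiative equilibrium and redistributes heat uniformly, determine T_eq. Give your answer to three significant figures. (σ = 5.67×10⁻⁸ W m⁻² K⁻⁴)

T_eq ≈ 615 K

Flux at 0.174 AU: S = 1366/0.174² = 4.51×10⁴ W m⁻².
Energy balance: absorbed = emitted ⇒ πR²·S(1−A) = 4πR²·σT_eq⁴, so T_eq⁴ = S(1−A)/(4σ).
T_eq = [4.51×10⁴ × 0.72 / (4 × 5.67×10⁻⁸)]^(1/4) = (1.43×10¹¹)^(1/4) = 615 K.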